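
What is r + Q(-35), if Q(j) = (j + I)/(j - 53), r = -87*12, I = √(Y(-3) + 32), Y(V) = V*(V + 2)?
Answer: -91837/88 - √35/88 ≈ -1043.7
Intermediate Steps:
Y(V) = V*(2 + V)
I = √35 (I = √(-3*(2 - 3) + 32) = √(-3*(-1) + 32) = √(3 + 32) = √35 ≈ 5.9161)
r = -1044
Q(j) = (j + √35)/(-53 + j) (Q(j) = (j + √35)/(j - 53) = (j + √35)/(-53 + j))
r + Q(-35) = -1044 + (-35 + √35)/(-53 - 35) = -1044 + (-35 + √35)/(-88) = -1044 - (-35 + √35)/88 = -1044 + (35/88 - √35/88) = -91837/88 - √35/88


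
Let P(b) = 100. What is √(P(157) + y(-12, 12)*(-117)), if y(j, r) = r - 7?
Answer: I*√485 ≈ 22.023*I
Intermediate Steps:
y(j, r) = -7 + r
√(P(157) + y(-12, 12)*(-117)) = √(100 + (-7 + 12)*(-117)) = √(100 + 5*(-117)) = √(100 - 585) = √(-485) = I*√485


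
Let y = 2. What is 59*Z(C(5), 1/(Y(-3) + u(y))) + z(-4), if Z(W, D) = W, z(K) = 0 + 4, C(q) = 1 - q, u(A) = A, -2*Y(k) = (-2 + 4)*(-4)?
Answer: -232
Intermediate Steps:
Y(k) = 4 (Y(k) = -(-2 + 4)*(-4)/2 = -(-4) = -1/2*(-8) = 4)
z(K) = 4
59*Z(C(5), 1/(Y(-3) + u(y))) + z(-4) = 59*(1 - 1*5) + 4 = 59*(1 - 5) + 4 = 59*(-4) + 4 = -236 + 4 = -232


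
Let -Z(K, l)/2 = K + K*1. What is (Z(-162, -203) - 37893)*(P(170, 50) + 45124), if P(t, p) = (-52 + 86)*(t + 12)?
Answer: -1911115440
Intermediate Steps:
Z(K, l) = -4*K (Z(K, l) = -2*(K + K*1) = -2*(K + K) = -4*K)
P(t, p) = 408 + 34*t (P(t, p) = 34*(12 + t) = 408 + 34*t)
(Z(-162, -203) - 37893)*(P(170, 50) + 45124) = (-4*(-162) - 37893)*((408 + 34*170) + 45124) = (648 - 37893)*((408 + 5780) + 45124) = -37245*(6188 + 45124) = -37245*51312 = -1911115440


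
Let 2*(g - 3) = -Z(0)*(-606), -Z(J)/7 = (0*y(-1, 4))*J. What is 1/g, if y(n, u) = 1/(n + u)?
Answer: 1/3 ≈ 0.33333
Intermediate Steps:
Z(J) = 0 (Z(J) = -7*0/(-1 + 4)*J = -7*0/3*J = -7*0*(1/3)*J = -0*J = -7*0 = 0)
g = 3 (g = 3 + (-1*0*(-606))/2 = 3 + (0*(-606))/2 = 3 + (1/2)*0 = 3 + 0 = 3)
1/g = 1/3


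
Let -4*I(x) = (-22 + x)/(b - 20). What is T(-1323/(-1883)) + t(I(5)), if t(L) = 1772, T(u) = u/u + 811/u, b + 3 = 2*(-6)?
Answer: 553256/189 ≈ 2927.3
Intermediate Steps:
b = -15 (b = -3 + 2*(-6) = -3 - 12 = -15)
T(u) = 1 + 811/u
I(x) = -11/70 + x/140 (I(x) = -(-22 + x)/(4*(-15 - 20)) = -(-22 + x)/(4*(-35)) = -(-22 + x)*(-1)/(4*35) = -(22/35 - x/35)/4 = -11/70 + x/140)
T(-1323/(-1883)) + t(I(5)) = (811 - 1323/(-1883))/((-1323/(-1883))) + 1772 = (811 - 1323*(-1/1883))/((-1323*(-1/1883))) + 1772 = (811 + 189/269)/(189/269) + 1772 = (269/189)*(218348/269) + 1772 = 218348/189 + 1772 = 553256/189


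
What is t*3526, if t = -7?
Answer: -24682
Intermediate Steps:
t*3526 = -7*3526 = -24682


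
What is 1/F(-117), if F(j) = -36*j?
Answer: 1/4212 ≈ 0.00023742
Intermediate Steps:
1/F(-117) = 1/(-36*(-117)) = 1/4212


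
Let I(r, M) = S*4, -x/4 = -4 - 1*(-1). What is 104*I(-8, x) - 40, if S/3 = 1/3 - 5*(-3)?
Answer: 19096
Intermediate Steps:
x = 12 (x = -4*(-4 - 1*(-1)) = -4*(-4 + 1) = -4*(-3) = 12)
S = 46 (S = 3*(1/3 - 5*(-3)) = 3*(1/3 + 15) = 3*(46/3) = 46)
I(r, M) = 184 (I(r, M) = 46*4 = 184)
104*I(-8, x) - 40 = 104*184 - 40 = 19136 - 40 = 19096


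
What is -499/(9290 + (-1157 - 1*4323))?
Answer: -499/3810 ≈ -0.13097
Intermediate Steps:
-499/(9290 + (-1157 - 1*4323)) = -499/(9290 + (-1157 - 4323)) = -499/(9290 - 5480) = -499/3810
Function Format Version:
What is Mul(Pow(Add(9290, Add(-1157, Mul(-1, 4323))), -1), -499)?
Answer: Rational(-499, 3810) ≈ -0.13097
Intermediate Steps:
Mul(Pow(Add(9290, Add(-1157, Mul(-1, 4323))), -1), -499) = Mul(Pow(Add(9290, Add(-1157, -4323)), -1), -499) = Mul(Pow(Add(9290, -5480), -1), -499) = Mul(Pow(3810, -1), -499) = Mul(Rational(1, 3810), -499) = Rational(-499, 3810)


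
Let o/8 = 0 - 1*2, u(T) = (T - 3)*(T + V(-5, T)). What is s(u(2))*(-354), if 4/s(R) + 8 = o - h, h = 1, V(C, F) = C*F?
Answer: 1416/25 ≈ 56.640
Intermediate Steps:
u(T) = -4*T*(-3 + T) (u(T) = (T - 3)*(T - 5*T) = (-3 + T)*(-4*T) = -4*T*(-3 + T))
o = -16 (o = 8*(0 - 1*2) = 8*(0 - 2) = 8*(-2) = -16)
s(R) = -4/25 (s(R) = 4/(-8 + (-16 - 1*1)) = 4/(-8 + (-16 - 1)) = 4/(-8 - 17) = 4/(-25) = 4*(-1/25) = -4/25)
s(u(2))*(-354) = -4/25*(-354) = 1416/25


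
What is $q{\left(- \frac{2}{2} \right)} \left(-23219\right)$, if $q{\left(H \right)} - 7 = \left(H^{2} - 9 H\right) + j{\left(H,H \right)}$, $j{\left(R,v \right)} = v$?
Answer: $-371504$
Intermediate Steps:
$q{\left(H \right)} = 7 + H^{2} - 8 H$ ($q{\left(H \right)} = 7 + \left(\left(H^{2} - 9 H\right) + H\right) = 7 + \left(H^{2} - 8 H\right) = 7 + H^{2} - 8 H$)
$q{\left(- \frac{2}{2} \right)} \left(-23219\right) = \left(7 + \left(- \frac{2}{2}\right)^{2} - 8 \left(- \frac{2}{2}\right)\right) \left(-23219\right) = \left(7 + \left(\left(-2\right) \frac{1}{2}\right)^{2} - 8 \left(\left(-2\right) \frac{1}{2}\right)\right) \left(-23219\right) = \left(7 + \left(-1\right)^{2} - -8\right) \left(-23219\right) = \left(7 + 1 + 8\right) \left(-23219\right) = 16 \left(-23219\right) = -371504$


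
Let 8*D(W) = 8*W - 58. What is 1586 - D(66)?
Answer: 6109/4 ≈ 1527.3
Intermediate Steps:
D(W) = -29/4 + W (D(W) = (8*W - 58)/8 = (-58 + 8*W)/8 = -29/4 + W)
1586 - D(66) = 1586 - (-29/4 + 66) = 1586 - 1*235/4 = 1586 - 235/4 = 6109/4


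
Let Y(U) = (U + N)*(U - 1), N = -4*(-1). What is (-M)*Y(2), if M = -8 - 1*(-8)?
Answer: 0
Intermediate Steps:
M = 0 (M = -8 + 8 = 0)
N = 4
Y(U) = (-1 + U)*(4 + U) (Y(U) = (U + 4)*(U - 1) = (4 + U)*(-1 + U) = (-1 + U)*(4 + U))
(-M)*Y(2) = (-1*0)*(-4 + 2² + 3*2) = 0*(-4 + 4 + 6) = 0*6 = 0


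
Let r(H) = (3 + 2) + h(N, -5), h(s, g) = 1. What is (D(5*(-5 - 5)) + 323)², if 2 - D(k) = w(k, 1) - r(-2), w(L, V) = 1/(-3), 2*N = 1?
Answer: 988036/9 ≈ 1.0978e+5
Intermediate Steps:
N = ½ (N = (½)*1 = ½ ≈ 0.50000)
w(L, V) = -⅓ (w(L, V) = 1*(-⅓) = -⅓)
r(H) = 6 (r(H) = (3 + 2) + 1 = 5 + 1 = 6)
D(k) = 25/3 (D(k) = 2 - (-⅓ - 1*6) = 2 - (-⅓ - 6) = 2 - 1*(-19/3) = 2 + 19/3 = 25/3)
(D(5*(-5 - 5)) + 323)² = (25/3 + 323)² = (994/3)² = 988036/9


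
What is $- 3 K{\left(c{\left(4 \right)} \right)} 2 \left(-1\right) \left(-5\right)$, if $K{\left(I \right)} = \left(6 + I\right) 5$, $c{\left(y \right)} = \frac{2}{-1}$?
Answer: $-600$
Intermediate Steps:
$c{\left(y \right)} = -2$ ($c{\left(y \right)} = 2 \left(-1\right) = -2$)
$K{\left(I \right)} = 30 + 5 I$
$- 3 K{\left(c{\left(4 \right)} \right)} 2 \left(-1\right) \left(-5\right) = - 3 \left(30 + 5 \left(-2\right)\right) 2 \left(-1\right) \left(-5\right) = - 3 \left(30 - 10\right) \left(\left(-2\right) \left(-5\right)\right) = \left(-3\right) 20 \cdot 10 = \left(-60\right) 10 = -600$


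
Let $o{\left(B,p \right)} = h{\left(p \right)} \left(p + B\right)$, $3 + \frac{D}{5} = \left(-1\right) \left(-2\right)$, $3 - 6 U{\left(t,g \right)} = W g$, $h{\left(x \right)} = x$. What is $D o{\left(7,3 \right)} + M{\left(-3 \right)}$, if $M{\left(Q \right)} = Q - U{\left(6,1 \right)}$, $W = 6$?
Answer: $- \frac{305}{2} \approx -152.5$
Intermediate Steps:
$U{\left(t,g \right)} = \frac{1}{2} - g$ ($U{\left(t,g \right)} = \frac{1}{2} - \frac{6 g}{6} = \frac{1}{2} - g$)
$D = -5$ ($D = -15 + 5 \left(\left(-1\right) \left(-2\right)\right) = -15 + 5 \cdot 2 = -15 + 10 = -5$)
$o{\left(B,p \right)} = p \left(B + p\right)$ ($o{\left(B,p \right)} = p \left(p + B\right) = p \left(B + p\right)$)
$M{\left(Q \right)} = \frac{1}{2} + Q$ ($M{\left(Q \right)} = Q - \left(\frac{1}{2} - 1\right) = Q - - \frac{1}{2} = Q + \frac{1}{2} = \frac{1}{2} + Q$)
$D o{\left(7,3 \right)} + M{\left(-3 \right)} = - 5 \cdot 3 \left(7 + 3\right) + \left(\frac{1}{2} - 3\right) = - 5 \cdot 3 \cdot 10 - \frac{5}{2} = \left(-5\right) 30 - \frac{5}{2} = -150 - \frac{5}{2} = - \frac{305}{2}$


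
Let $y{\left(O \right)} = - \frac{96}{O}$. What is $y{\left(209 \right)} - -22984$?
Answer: $\frac{4803560}{209} \approx 22984.0$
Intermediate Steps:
$y{\left(209 \right)} - -22984 = - \frac{96}{209} - -22984 = \left(-96\right) \frac{1}{209} + 22984 = - \frac{96}{209} + 22984 = \frac{4803560}{209}$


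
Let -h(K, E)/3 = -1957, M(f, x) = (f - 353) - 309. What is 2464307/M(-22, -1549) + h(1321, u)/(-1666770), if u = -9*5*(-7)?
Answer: -684572832359/190011780 ≈ -3602.8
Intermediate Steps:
M(f, x) = -662 + f (M(f, x) = (-353 + f) - 309 = -662 + f)
u = 315 (u = -45*(-7) = 315)
h(K, E) = 5871 (h(K, E) = -3*(-1957) = 5871)
2464307/M(-22, -1549) + h(1321, u)/(-1666770) = 2464307/(-662 - 22) + 5871/(-1666770) = 2464307/(-684) + 5871*(-1/1666770) = 2464307*(-1/684) - 1957/555590 = -2464307/684 - 1957/555590 = -684572832359/190011780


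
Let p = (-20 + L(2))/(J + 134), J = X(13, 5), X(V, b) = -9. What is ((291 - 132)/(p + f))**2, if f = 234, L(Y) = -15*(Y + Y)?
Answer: 15800625/34035556 ≈ 0.46424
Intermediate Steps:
L(Y) = -30*Y
J = -9
p = -16/25 (p = (-20 - 30*2)/(-9 + 134) = (-20 - 60)/125 = -80*1/125 = -16/25 ≈ -0.64000)
((291 - 132)/(p + f))**2 = ((291 - 132)/(-16/25 + 234))**2 = (159/(5834/25))**2 = (159*(25/5834))**2 = (3975/5834)**2 = 15800625/34035556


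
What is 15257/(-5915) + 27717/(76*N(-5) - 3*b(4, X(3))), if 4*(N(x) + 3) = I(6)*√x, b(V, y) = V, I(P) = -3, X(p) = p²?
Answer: (-289883*√5 + 55869245*I)/(5915*(-80*I + 19*√5)) ≈ -92.661 + 47.839*I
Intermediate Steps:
N(x) = -3 - 3*√x/4 (N(x) = -3 + (-3*√x)/4 = -3 - 3*√x/4)
15257/(-5915) + 27717/(76*N(-5) - 3*b(4, X(3))) = 15257/(-5915) + 27717/(76*(-3 - 3*I*√5/4) - 3*4) = 15257*(-1/5915) + 27717/(76*(-3 - 3*I*√5/4) - 12) = -15257/5915 + 27717/(76*(-3 - 3*I*√5/4) - 12) = -15257/5915 + 27717/((-228 - 57*I*√5) - 12) = -15257/5915 + 27717/(-240 - 57*I*√5)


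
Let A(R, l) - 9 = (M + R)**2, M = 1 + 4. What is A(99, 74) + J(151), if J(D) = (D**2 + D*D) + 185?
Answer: 56612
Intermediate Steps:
M = 5
J(D) = 185 + 2*D**2 (J(D) = (D**2 + D**2) + 185 = 2*D**2 + 185 = 185 + 2*D**2)
A(R, l) = 9 + (5 + R)**2
A(99, 74) + J(151) = (9 + (5 + 99)**2) + (185 + 2*151**2) = (9 + 104**2) + (185 + 2*22801) = (9 + 10816) + (185 + 45602) = 10825 + 45787 = 56612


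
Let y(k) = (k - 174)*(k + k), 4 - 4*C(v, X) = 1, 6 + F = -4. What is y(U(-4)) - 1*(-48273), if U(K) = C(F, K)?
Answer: 384105/8 ≈ 48013.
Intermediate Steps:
F = -10 (F = -6 - 4 = -10)
C(v, X) = ¾ (C(v, X) = 1 - ¼*1 = 1 - ¼ = ¾)
U(K) = ¾
y(k) = 2*k*(-174 + k) (y(k) = (-174 + k)*(2*k) = 2*k*(-174 + k))
y(U(-4)) - 1*(-48273) = 2*(¾)*(-174 + ¾) - 1*(-48273) = 2*(¾)*(-693/4) + 48273 = -2079/8 + 48273 = 384105/8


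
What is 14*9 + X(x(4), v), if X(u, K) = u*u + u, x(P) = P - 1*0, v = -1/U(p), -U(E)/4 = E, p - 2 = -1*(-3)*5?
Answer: 146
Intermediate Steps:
p = 17 (p = 2 - 1*(-3)*5 = 2 + 3*5 = 2 + 15 = 17)
U(E) = -4*E
v = 1/68 (v = -1/((-4*17)) = -1/(-68) = -1*(-1/68) = 1/68 ≈ 0.014706)
x(P) = P (x(P) = P + 0 = P)
X(u, K) = u + u² (X(u, K) = u² + u = u + u²)
14*9 + X(x(4), v) = 14*9 + 4*(1 + 4) = 126 + 4*5 = 126 + 20 = 146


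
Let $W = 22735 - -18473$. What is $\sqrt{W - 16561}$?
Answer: $7 \sqrt{503} \approx 156.99$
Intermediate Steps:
$W = 41208$ ($W = 22735 + 18473 = 41208$)
$\sqrt{W - 16561} = \sqrt{41208 - 16561} = \sqrt{24647} = 7 \sqrt{503}$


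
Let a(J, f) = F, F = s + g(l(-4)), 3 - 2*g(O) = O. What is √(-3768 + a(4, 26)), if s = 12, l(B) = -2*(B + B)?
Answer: 5*I*√602/2 ≈ 61.339*I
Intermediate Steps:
l(B) = -4*B
g(O) = 3/2 - O/2
F = 11/2 (F = 12 + (3/2 - (-2)*(-4)) = 12 + (3/2 - ½*16) = 12 + (3/2 - 8) = 12 - 13/2 = 11/2 ≈ 5.5000)
a(J, f) = 11/2
√(-3768 + a(4, 26)) = √(-3768 + 11/2) = √(-7525/2) = 5*I*√602/2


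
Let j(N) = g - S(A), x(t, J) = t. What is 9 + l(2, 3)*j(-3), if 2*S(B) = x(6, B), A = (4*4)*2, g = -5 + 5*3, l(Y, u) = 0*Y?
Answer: 9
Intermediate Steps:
l(Y, u) = 0
g = 10 (g = -5 + 15 = 10)
A = 32 (A = 16*2 = 32)
S(B) = 3 (S(B) = (½)*6 = 3)
j(N) = 7 (j(N) = 10 - 1*3 = 10 - 3 = 7)
9 + l(2, 3)*j(-3) = 9 + 0*7 = 9 + 0 = 9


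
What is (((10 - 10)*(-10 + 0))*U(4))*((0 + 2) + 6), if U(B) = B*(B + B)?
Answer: 0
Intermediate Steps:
U(B) = 2*B² (U(B) = B*(2*B) = 2*B²)
(((10 - 10)*(-10 + 0))*U(4))*((0 + 2) + 6) = (((10 - 10)*(-10 + 0))*(2*4²))*((0 + 2) + 6) = ((0*(-10))*(2*16))*(2 + 6) = (0*32)*8 = 0*8 = 0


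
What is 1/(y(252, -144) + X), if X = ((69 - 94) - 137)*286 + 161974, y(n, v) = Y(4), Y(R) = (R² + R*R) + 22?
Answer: 1/115696 ≈ 8.6433e-6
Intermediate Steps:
Y(R) = 22 + 2*R² (Y(R) = (R² + R²) + 22 = 2*R² + 22 = 22 + 2*R²)
y(n, v) = 54 (y(n, v) = 22 + 2*4² = 22 + 2*16 = 22 + 32 = 54)
X = 115642 (X = (-25 - 137)*286 + 161974 = -162*286 + 161974 = -46332 + 161974 = 115642)
1/(y(252, -144) + X) = 1/(54 + 115642) = 1/115696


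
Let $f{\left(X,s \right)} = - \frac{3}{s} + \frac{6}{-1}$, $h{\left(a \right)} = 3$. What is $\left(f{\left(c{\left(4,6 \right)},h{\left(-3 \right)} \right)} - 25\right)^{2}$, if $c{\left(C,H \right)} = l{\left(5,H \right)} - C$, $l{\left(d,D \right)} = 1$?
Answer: $1024$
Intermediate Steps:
$c{\left(C,H \right)} = 1 - C$
$f{\left(X,s \right)} = -6 - \frac{3}{s}$ ($f{\left(X,s \right)} = - \frac{3}{s} + 6 \left(-1\right) = - \frac{3}{s} - 6 = -6 - \frac{3}{s}$)
$\left(f{\left(c{\left(4,6 \right)},h{\left(-3 \right)} \right)} - 25\right)^{2} = \left(\left(-6 - \frac{3}{3}\right) - 25\right)^{2} = \left(\left(-6 - 1\right) - 25\right)^{2} = \left(-7 - 25\right)^{2} = \left(-32\right)^{2} = 1024$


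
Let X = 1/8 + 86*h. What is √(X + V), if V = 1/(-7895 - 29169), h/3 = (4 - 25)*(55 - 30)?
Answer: I*√2907389442543/4633 ≈ 368.04*I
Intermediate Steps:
h = -1575 (h = 3*((4 - 25)*(55 - 30)) = 3*(-21*25) = 3*(-525) = -1575)
V = -1/37064 (V = 1/(-37064) = -1/37064 ≈ -2.6980e-5)
X = -1083599/8 (X = 1/8 + 86*(-1575) = ⅛ - 135450 = -1083599/8 ≈ -1.3545e+5)
√(X + V) = √(-1083599/8 - 1/37064) = √(-627539271/4633) = I*√2907389442543/4633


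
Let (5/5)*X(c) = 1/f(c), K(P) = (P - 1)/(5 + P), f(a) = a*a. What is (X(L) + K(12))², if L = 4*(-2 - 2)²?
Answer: 2031575329/4848615424 ≈ 0.41900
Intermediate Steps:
f(a) = a²
L = 64 (L = 4*(-4)² = 4*16 = 64)
K(P) = (-1 + P)/(5 + P)
X(c) = c⁻² (X(c) = 1/(c²) = c⁻²)
(X(L) + K(12))² = (64⁻² + (-1 + 12)/(5 + 12))² = (1/4096 + 11/17)² = (45073/69632)² = 2031575329/4848615424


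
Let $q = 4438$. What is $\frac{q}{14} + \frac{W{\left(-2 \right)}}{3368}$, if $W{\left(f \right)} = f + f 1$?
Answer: $\frac{266913}{842} \approx 317.0$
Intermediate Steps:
$W{\left(f \right)} = 2 f$ ($W{\left(f \right)} = f + f = 2 f$)
$\frac{q}{14} + \frac{W{\left(-2 \right)}}{3368} = \frac{4438}{14} + \frac{2 \left(-2\right)}{3368} = 4438 \cdot \frac{1}{14} - \frac{1}{842} = 317 - \frac{1}{842} = \frac{266913}{842}$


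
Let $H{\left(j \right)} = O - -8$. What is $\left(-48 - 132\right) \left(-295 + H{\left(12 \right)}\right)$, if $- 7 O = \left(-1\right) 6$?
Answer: $\frac{360540}{7} \approx 51506.0$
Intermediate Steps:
$O = \frac{6}{7}$ ($O = - \frac{\left(-1\right) 6}{7} = \left(- \frac{1}{7}\right) \left(-6\right) = \frac{6}{7} \approx 0.85714$)
$H{\left(j \right)} = \frac{62}{7}$ ($H{\left(j \right)} = \frac{6}{7} - -8 = \frac{6}{7} + 8 = \frac{62}{7}$)
$\left(-48 - 132\right) \left(-295 + H{\left(12 \right)}\right) = \left(-48 - 132\right) \left(-295 + \frac{62}{7}\right) = \left(-180\right) \left(- \frac{2003}{7}\right) = \frac{360540}{7}$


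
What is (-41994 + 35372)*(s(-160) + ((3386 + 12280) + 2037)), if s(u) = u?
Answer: -116169746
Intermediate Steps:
(-41994 + 35372)*(s(-160) + ((3386 + 12280) + 2037)) = (-41994 + 35372)*(-160 + ((3386 + 12280) + 2037)) = -6622*(-160 + (15666 + 2037)) = -6622*(-160 + 17703) = -6622*17543 = -116169746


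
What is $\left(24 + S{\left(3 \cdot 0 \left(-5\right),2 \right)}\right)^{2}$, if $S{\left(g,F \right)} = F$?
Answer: $676$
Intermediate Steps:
$\left(24 + S{\left(3 \cdot 0 \left(-5\right),2 \right)}\right)^{2} = \left(24 + 2\right)^{2} = 26^{2} = 676$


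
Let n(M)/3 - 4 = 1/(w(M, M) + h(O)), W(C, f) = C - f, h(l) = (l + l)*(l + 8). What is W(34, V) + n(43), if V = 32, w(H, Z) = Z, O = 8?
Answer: 4189/299 ≈ 14.010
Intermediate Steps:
h(l) = 2*l*(8 + l) (h(l) = (2*l)*(8 + l) = 2*l*(8 + l))
n(M) = 12 + 3/(256 + M) (n(M) = 12 + 3/(M + 2*8*(8 + 8)) = 12 + 3/(M + 2*8*16) = 12 + 3/(M + 256) = 12 + 3/(256 + M))
W(34, V) + n(43) = (34 - 1*32) + 3*(1025 + 4*43)/(256 + 43) = (34 - 32) + 3*(1025 + 172)/299 = 2 + 3*(1/299)*1197 = 2 + 3591/299 = 4189/299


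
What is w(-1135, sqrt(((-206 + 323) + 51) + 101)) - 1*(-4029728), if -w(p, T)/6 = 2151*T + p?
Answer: 4036538 - 12906*sqrt(269) ≈ 3.8249e+6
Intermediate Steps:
w(p, T) = -12906*T - 6*p (w(p, T) = -6*(2151*T + p) = -6*(p + 2151*T) = -12906*T - 6*p)
w(-1135, sqrt(((-206 + 323) + 51) + 101)) - 1*(-4029728) = (-12906*sqrt(((-206 + 323) + 51) + 101) - 6*(-1135)) - 1*(-4029728) = (-12906*sqrt((117 + 51) + 101) + 6810) + 4029728 = (-12906*sqrt(168 + 101) + 6810) + 4029728 = (-12906*sqrt(269) + 6810) + 4029728 = (6810 - 12906*sqrt(269)) + 4029728 = 4036538 - 12906*sqrt(269)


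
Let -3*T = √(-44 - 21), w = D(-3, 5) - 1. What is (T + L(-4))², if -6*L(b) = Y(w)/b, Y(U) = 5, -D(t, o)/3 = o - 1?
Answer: (-5 + 8*I*√65)²/576 ≈ -7.1788 - 1.1198*I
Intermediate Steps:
D(t, o) = 3 - 3*o (D(t, o) = -3*(o - 1) = -3*(-1 + o) = 3 - 3*o)
w = -13 (w = (3 - 3*5) - 1 = (3 - 15) - 1 = -12 - 1 = -13)
L(b) = -5/(6*b)
T = -I*√65/3 (T = -√(-44 - 21)/3 = -I*√65/3 ≈ -2.6874*I)
(T + L(-4))² = (-I*√65/3 - ⅚/(-4))² = (-I*√65/3 - ⅚*(-¼))² = (-I*√65/3 + 5/24)² = (5/24 - I*√65/3)²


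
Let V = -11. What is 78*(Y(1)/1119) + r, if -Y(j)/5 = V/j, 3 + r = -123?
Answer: -45568/373 ≈ -122.17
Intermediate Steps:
r = -126 (r = -3 - 123 = -126)
Y(j) = 55/j (Y(j) = -(-55)/j = 55/j)
78*(Y(1)/1119) + r = 78*((55/1)/1119) - 126 = 78*((55*1)*(1/1119)) - 126 = 78*(55*(1/1119)) - 126 = 78*(55/1119) - 126 = 1430/373 - 126 = -45568/373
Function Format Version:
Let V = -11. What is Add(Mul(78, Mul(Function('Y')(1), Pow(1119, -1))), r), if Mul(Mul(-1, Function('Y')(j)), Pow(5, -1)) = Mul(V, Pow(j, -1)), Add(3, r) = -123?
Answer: Rational(-45568, 373) ≈ -122.17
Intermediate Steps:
r = -126 (r = Add(-3, -123) = -126)
Function('Y')(j) = Mul(55, Pow(j, -1)) (Function('Y')(j) = Mul(-5, Mul(-11, Pow(j, -1))) = Mul(55, Pow(j, -1)))
Add(Mul(78, Mul(Function('Y')(1), Pow(1119, -1))), r) = Add(Mul(78, Mul(Mul(55, Pow(1, -1)), Pow(1119, -1))), -126) = Add(Mul(78, Mul(Mul(55, 1), Rational(1, 1119))), -126) = Add(Mul(78, Mul(55, Rational(1, 1119))), -126) = Add(Mul(78, Rational(55, 1119)), -126) = Add(Rational(1430, 373), -126) = Rational(-45568, 373)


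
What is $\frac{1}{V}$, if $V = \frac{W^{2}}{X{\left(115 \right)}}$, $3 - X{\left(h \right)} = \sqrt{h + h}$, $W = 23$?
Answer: $\frac{3}{529} - \frac{\sqrt{230}}{529} \approx -0.022998$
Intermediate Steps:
$X{\left(h \right)} = 3 - \sqrt{2} \sqrt{h}$ ($X{\left(h \right)} = 3 - \sqrt{h + h} = 3 - \sqrt{2 h} = 3 - \sqrt{2} \sqrt{h}$)
$V = \frac{529}{3 - \sqrt{230}}$ ($V = \frac{23^{2}}{3 - \sqrt{2} \sqrt{115}} = \frac{529}{3 - \sqrt{230}} \approx -43.483$)
$\frac{1}{V} = \frac{1}{- \frac{1587}{221} - \frac{529 \sqrt{230}}{221}}$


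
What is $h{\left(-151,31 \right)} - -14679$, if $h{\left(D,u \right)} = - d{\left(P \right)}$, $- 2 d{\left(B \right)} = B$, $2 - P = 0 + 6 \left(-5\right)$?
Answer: $14695$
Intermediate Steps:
$P = 32$ ($P = 2 - \left(0 + 6 \left(-5\right)\right) = 2 - \left(0 - 30\right) = 2 - -30 = 2 + 30 = 32$)
$d{\left(B \right)} = - \frac{B}{2}$
$h{\left(D,u \right)} = 16$ ($h{\left(D,u \right)} = - \frac{\left(-1\right) 32}{2} = \left(-1\right) \left(-16\right) = 16$)
$h{\left(-151,31 \right)} - -14679 = 16 - -14679 = 16 + 14679 = 14695$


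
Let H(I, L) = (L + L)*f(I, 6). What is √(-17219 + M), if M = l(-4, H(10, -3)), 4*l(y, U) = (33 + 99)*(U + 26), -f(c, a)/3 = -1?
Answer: I*√16955 ≈ 130.21*I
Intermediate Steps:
f(c, a) = 3 (f(c, a) = -3*(-1) = 3)
H(I, L) = 6*L (H(I, L) = (L + L)*3 = (2*L)*3 = 6*L)
l(y, U) = 858 + 33*U (l(y, U) = ((33 + 99)*(U + 26))/4 = (132*(26 + U))/4 = (3432 + 132*U)/4 = 858 + 33*U)
M = 264 (M = 858 + 33*(6*(-3)) = 858 + 33*(-18) = 858 - 594 = 264)
√(-17219 + M) = √(-17219 + 264) = √(-16955) = I*√16955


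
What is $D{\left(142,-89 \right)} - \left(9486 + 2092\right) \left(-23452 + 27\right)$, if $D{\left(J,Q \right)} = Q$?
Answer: $271214561$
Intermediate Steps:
$D{\left(142,-89 \right)} - \left(9486 + 2092\right) \left(-23452 + 27\right) = -89 - \left(9486 + 2092\right) \left(-23452 + 27\right) = -89 - 11578 \left(-23425\right) = -89 - -271214650 = -89 + 271214650 = 271214561$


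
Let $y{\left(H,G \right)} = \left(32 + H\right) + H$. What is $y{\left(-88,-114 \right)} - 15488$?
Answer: $-15632$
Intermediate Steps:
$y{\left(H,G \right)} = 32 + 2 H$
$y{\left(-88,-114 \right)} - 15488 = \left(32 + 2 \left(-88\right)\right) - 15488 = \left(32 - 176\right) - 15488 = -144 - 15488 = -15632$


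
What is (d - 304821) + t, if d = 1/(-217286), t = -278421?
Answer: -126730321213/217286 ≈ -5.8324e+5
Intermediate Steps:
d = -1/217286 ≈ -4.6022e-6
(d - 304821) + t = (-1/217286 - 304821) - 278421 = -66233335807/217286 - 278421 = -126730321213/217286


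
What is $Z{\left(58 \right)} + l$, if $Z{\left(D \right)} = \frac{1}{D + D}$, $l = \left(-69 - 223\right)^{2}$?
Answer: $\frac{9890625}{116} \approx 85264.0$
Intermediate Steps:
$l = 85264$ ($l = \left(-292\right)^{2} = 85264$)
$Z{\left(D \right)} = \frac{1}{2 D}$
$Z{\left(58 \right)} + l = \frac{1}{2 \cdot 58} + 85264 = \frac{1}{2} \cdot \frac{1}{58} + 85264 = \frac{1}{116} + 85264 = \frac{9890625}{116}$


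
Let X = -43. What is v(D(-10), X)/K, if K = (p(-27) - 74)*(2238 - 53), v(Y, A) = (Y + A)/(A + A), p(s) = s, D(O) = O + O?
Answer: -63/18978910 ≈ -3.3195e-6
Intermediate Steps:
D(O) = 2*O
v(Y, A) = (A + Y)/(2*A) (v(Y, A) = (A + Y)/((2*A)) = (A + Y)*(1/(2*A)) = (A + Y)/(2*A))
K = -220685 (K = (-27 - 74)*(2238 - 53) = -101*2185 = -220685)
v(D(-10), X)/K = ((½)*(-43 + 2*(-10))/(-43))/(-220685) = ((½)*(-1/43)*(-43 - 20))*(-1/220685) = ((½)*(-1/43)*(-63))*(-1/220685) = (63/86)*(-1/220685) = -63/18978910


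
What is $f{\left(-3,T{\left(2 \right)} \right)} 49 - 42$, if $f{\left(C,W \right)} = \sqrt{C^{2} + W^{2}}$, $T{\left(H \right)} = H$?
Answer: $-42 + 49 \sqrt{13} \approx 134.67$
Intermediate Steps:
$f{\left(-3,T{\left(2 \right)} \right)} 49 - 42 = \sqrt{\left(-3\right)^{2} + 2^{2}} \cdot 49 - 42 = \sqrt{9 + 4} \cdot 49 - 42 = \sqrt{13} \cdot 49 - 42 = 49 \sqrt{13} - 42 = -42 + 49 \sqrt{13}$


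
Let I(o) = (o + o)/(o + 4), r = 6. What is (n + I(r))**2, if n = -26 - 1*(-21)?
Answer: 361/25 ≈ 14.440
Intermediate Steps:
n = -5 (n = -26 + 21 = -5)
I(o) = 2*o/(4 + o) (I(o) = (2*o)/(4 + o) = 2*o/(4 + o))
(n + I(r))**2 = (-5 + 2*6/(4 + 6))**2 = (-5 + 2*6/10)**2 = (-5 + 2*6*(1/10))**2 = (-5 + 6/5)**2 = (-19/5)**2 = 361/25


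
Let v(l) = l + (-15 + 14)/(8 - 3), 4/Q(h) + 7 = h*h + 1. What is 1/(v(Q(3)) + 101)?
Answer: 15/1532 ≈ 0.0097911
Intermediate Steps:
Q(h) = 4/(-6 + h²) (Q(h) = 4/(-7 + (h*h + 1)) = 4/(-7 + (h² + 1)) = 4/(-7 + (1 + h²)) = 4/(-6 + h²))
v(l) = -⅕ + l (v(l) = l - 1/5 = l - 1*⅕ = l - ⅕ = -⅕ + l)
1/(v(Q(3)) + 101) = 1/((-⅕ + 4/(-6 + 3²)) + 101) = 1/((-⅕ + 4/(-6 + 9)) + 101) = 1/((-⅕ + 4/3) + 101) = 1/(17/15 + 101) = 1/(1532/15) = 15/1532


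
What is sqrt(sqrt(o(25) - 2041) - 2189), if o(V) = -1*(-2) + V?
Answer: sqrt(-2189 + I*sqrt(2014)) ≈ 0.4796 + 46.789*I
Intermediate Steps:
o(V) = 2 + V
sqrt(sqrt(o(25) - 2041) - 2189) = sqrt(sqrt((2 + 25) - 2041) - 2189) = sqrt(sqrt(27 - 2041) - 2189) = sqrt(sqrt(-2014) - 2189) = sqrt(I*sqrt(2014) - 2189) = sqrt(-2189 + I*sqrt(2014))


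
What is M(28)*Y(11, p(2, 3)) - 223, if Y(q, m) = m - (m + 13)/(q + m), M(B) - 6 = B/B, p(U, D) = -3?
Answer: -1011/4 ≈ -252.75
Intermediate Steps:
M(B) = 7 (M(B) = 6 + B/B = 6 + 1 = 7)
Y(q, m) = m - (13 + m)/(m + q)
M(28)*Y(11, p(2, 3)) - 223 = 7*((-13 + (-3)² - 1*(-3) - 3*11)/(-3 + 11)) - 223 = 7*((-13 + 9 + 3 - 33)/8) - 223 = 7*((⅛)*(-34)) - 223 = 7*(-17/4) - 223 = -119/4 - 223 = -1011/4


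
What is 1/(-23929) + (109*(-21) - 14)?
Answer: -55108488/23929 ≈ -2303.0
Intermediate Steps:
1/(-23929) + (109*(-21) - 14) = -1/23929 + (-2289 - 14) = -1/23929 - 2303 = -55108488/23929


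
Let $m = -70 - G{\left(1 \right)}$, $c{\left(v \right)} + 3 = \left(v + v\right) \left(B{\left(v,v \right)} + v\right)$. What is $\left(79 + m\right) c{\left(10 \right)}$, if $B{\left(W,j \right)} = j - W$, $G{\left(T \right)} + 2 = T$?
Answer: $1970$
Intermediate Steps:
$G{\left(T \right)} = -2 + T$
$c{\left(v \right)} = -3 + 2 v^{2}$ ($c{\left(v \right)} = -3 + \left(v + v\right) \left(\left(v - v\right) + v\right) = -3 + 2 v \left(0 + v\right) = -3 + 2 v v = -3 + 2 v^{2}$)
$m = -69$ ($m = -70 - \left(-2 + 1\right) = -70 - -1 = -70 + 1 = -69$)
$\left(79 + m\right) c{\left(10 \right)} = \left(79 - 69\right) \left(-3 + 2 \cdot 10^{2}\right) = 10 \left(-3 + 2 \cdot 100\right) = 10 \left(-3 + 200\right) = 10 \cdot 197 = 1970$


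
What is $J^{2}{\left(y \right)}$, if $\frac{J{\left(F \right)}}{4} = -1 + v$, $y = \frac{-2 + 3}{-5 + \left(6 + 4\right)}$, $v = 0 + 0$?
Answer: $16$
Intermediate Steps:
$v = 0$
$y = \frac{1}{5}$ ($y = 1 \frac{1}{-5 + 10} = 1 \cdot \frac{1}{5} = \frac{1}{5} \approx 0.2$)
$J{\left(F \right)} = -4$ ($J{\left(F \right)} = 4 \left(-1 + 0\right) = 4 \left(-1\right) = -4$)
$J^{2}{\left(y \right)} = \left(-4\right)^{2} = 16$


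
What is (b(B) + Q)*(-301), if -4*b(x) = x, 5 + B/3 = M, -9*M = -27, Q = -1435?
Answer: 862967/2 ≈ 4.3148e+5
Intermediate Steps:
M = 3 (M = -⅑*(-27) = 3)
B = -6 (B = -15 + 3*3 = -15 + 9 = -6)
b(x) = -x/4
(b(B) + Q)*(-301) = (-¼*(-6) - 1435)*(-301) = (3/2 - 1435)*(-301) = -2867/2*(-301) = 862967/2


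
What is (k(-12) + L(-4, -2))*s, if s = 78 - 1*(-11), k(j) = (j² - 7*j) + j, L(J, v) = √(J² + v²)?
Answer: 19224 + 178*√5 ≈ 19622.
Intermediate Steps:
k(j) = j² - 6*j
s = 89 (s = 78 + 11 = 89)
(k(-12) + L(-4, -2))*s = (-12*(-6 - 12) + √((-4)² + (-2)²))*89 = (-12*(-18) + √(16 + 4))*89 = (216 + √20)*89 = (216 + 2*√5)*89 = 19224 + 178*√5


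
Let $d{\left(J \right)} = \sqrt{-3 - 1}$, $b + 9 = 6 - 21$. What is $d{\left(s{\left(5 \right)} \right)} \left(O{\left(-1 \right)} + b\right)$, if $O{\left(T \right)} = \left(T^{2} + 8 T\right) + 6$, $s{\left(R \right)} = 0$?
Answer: $- 50 i \approx - 50.0 i$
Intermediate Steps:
$b = -24$ ($b = -9 + \left(6 - 21\right) = -9 - 15 = -24$)
$O{\left(T \right)} = 6 + T^{2} + 8 T$
$d{\left(J \right)} = 2 i$ ($d{\left(J \right)} = \sqrt{-4} = 2 i$)
$d{\left(s{\left(5 \right)} \right)} \left(O{\left(-1 \right)} + b\right) = 2 i \left(\left(6 + \left(-1\right)^{2} + 8 \left(-1\right)\right) - 24\right) = 2 i \left(\left(6 + 1 - 8\right) - 24\right) = 2 i \left(-1 - 24\right) = 2 i \left(-25\right) = - 50 i$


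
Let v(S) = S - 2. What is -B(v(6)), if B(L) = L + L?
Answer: -8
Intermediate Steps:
v(S) = -2 + S
B(L) = 2*L
-B(v(6)) = -2*(-2 + 6) = -2*4 = -1*8 = -8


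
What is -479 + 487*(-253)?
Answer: -123690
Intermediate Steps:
-479 + 487*(-253) = -479 - 123211 = -123690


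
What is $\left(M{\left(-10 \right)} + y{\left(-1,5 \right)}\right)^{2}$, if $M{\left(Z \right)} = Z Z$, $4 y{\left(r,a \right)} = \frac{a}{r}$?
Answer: $\frac{156025}{16} \approx 9751.6$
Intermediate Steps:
$y{\left(r,a \right)} = \frac{a}{4 r}$ ($y{\left(r,a \right)} = \frac{a \frac{1}{r}}{4} = \frac{a}{4 r}$)
$M{\left(Z \right)} = Z^{2}$
$\left(M{\left(-10 \right)} + y{\left(-1,5 \right)}\right)^{2} = \left(\left(-10\right)^{2} + \frac{1}{4} \cdot 5 \frac{1}{-1}\right)^{2} = \left(100 + \frac{1}{4} \cdot 5 \left(-1\right)\right)^{2} = \left(100 - \frac{5}{4}\right)^{2} = \left(\frac{395}{4}\right)^{2} = \frac{156025}{16}$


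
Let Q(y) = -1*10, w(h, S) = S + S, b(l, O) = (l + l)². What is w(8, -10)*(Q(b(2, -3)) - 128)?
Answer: 2760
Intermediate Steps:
b(l, O) = 4*l² (b(l, O) = (2*l)² = 4*l²)
w(h, S) = 2*S
Q(y) = -10
w(8, -10)*(Q(b(2, -3)) - 128) = (2*(-10))*(-10 - 128) = -20*(-138) = 2760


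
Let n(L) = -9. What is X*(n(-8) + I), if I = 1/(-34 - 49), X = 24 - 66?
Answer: 31416/83 ≈ 378.51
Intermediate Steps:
X = -42
I = -1/83 (I = 1/(-83) = -1/83 ≈ -0.012048)
X*(n(-8) + I) = -42*(-9 - 1/83) = -42*(-748/83) = 31416/83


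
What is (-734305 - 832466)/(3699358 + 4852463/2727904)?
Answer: -1424666959328/3363832779365 ≈ -0.42352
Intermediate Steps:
(-734305 - 832466)/(3699358 + 4852463/2727904) = -1566771/(3699358 + 4852463*(1/2727904)) = -1566771/(3699358 + 4852463/2727904) = -1566771/10091498338095/2727904 = -1566771*2727904/10091498338095 = -1424666959328/3363832779365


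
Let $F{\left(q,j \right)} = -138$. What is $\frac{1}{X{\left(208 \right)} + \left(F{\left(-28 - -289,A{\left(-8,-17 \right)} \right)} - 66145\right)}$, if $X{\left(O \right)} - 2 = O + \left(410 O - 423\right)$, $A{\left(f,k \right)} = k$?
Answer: $\frac{1}{18784} \approx 5.3237 \cdot 10^{-5}$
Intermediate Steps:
$X{\left(O \right)} = -421 + 411 O$ ($X{\left(O \right)} = 2 + \left(O + \left(410 O - 423\right)\right) = 2 + \left(O + \left(-423 + 410 O\right)\right) = 2 + \left(-423 + 411 O\right) = -421 + 411 O$)
$\frac{1}{X{\left(208 \right)} + \left(F{\left(-28 - -289,A{\left(-8,-17 \right)} \right)} - 66145\right)} = \frac{1}{\left(-421 + 411 \cdot 208\right) - 66283} = \frac{1}{\left(-421 + 85488\right) - 66283} = \frac{1}{85067 - 66283} = \frac{1}{18784}$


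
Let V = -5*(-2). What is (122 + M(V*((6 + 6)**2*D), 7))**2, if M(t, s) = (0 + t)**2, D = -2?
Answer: 68799095208484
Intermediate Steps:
V = 10
M(t, s) = t**2
(122 + M(V*((6 + 6)**2*D), 7))**2 = (122 + (10*((6 + 6)**2*(-2)))**2)**2 = (122 + (10*(12**2*(-2)))**2)**2 = (122 + (10*(144*(-2)))**2)**2 = (122 + (10*(-288))**2)**2 = (122 + (-2880)**2)**2 = (122 + 8294400)**2 = 8294522**2 = 68799095208484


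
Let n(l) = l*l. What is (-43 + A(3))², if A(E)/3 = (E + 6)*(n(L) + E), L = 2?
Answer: 21316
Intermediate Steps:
n(l) = l²
A(E) = 3*(4 + E)*(6 + E) (A(E) = 3*((E + 6)*(2² + E)) = 3*((6 + E)*(4 + E)) = 3*((4 + E)*(6 + E)) = 3*(4 + E)*(6 + E))
(-43 + A(3))² = (-43 + (72 + 3*3² + 30*3))² = (-43 + (72 + 3*9 + 90))² = (-43 + (72 + 27 + 90))² = (-43 + 189)² = 146² = 21316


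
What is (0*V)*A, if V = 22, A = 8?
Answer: 0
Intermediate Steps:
(0*V)*A = (0*22)*8 = 0*8 = 0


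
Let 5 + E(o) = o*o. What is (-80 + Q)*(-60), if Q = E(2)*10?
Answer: 5400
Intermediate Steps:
E(o) = -5 + o² (E(o) = -5 + o*o = -5 + o²)
Q = -10 (Q = (-5 + 2²)*10 = (-5 + 4)*10 = -1*10 = -10)
(-80 + Q)*(-60) = (-80 - 10)*(-60) = -90*(-60) = 5400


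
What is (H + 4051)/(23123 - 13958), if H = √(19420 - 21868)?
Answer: 4051/9165 + 4*I*√17/3055 ≈ 0.44201 + 0.0053985*I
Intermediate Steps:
H = 12*I*√17 (H = √(-2448) = 12*I*√17 ≈ 49.477*I)
(H + 4051)/(23123 - 13958) = (12*I*√17 + 4051)/(23123 - 13958) = (4051 + 12*I*√17)/9165 = (4051 + 12*I*√17)*(1/9165) = 4051/9165 + 4*I*√17/3055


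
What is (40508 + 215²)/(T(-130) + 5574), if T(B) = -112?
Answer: 86733/5462 ≈ 15.879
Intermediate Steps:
(40508 + 215²)/(T(-130) + 5574) = (40508 + 215²)/(-112 + 5574) = (40508 + 46225)/5462 = 86733*(1/5462) = 86733/5462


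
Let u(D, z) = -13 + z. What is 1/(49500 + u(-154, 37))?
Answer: 1/49524 ≈ 2.0192e-5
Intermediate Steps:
1/(49500 + u(-154, 37)) = 1/(49500 + (-13 + 37)) = 1/(49500 + 24) = 1/49524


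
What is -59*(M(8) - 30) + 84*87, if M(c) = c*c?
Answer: 5302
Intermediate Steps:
M(c) = c²
-59*(M(8) - 30) + 84*87 = -59*(8² - 30) + 84*87 = -59*(64 - 30) + 7308 = -59*34 + 7308 = -2006 + 7308 = 5302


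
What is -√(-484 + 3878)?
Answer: -√3394 ≈ -58.258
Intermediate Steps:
-√(-484 + 3878) = -√3394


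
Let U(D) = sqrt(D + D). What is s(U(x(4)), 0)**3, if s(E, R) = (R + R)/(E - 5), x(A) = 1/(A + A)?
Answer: 0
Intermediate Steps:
x(A) = 1/(2*A)
U(D) = sqrt(2)*sqrt(D) (U(D) = sqrt(2*D) = sqrt(2)*sqrt(D))
s(E, R) = 2*R/(-5 + E) (s(E, R) = (2*R)/(-5 + E) = 2*R/(-5 + E))
s(U(x(4)), 0)**3 = (2*0/(-5 + sqrt(2)*sqrt((1/2)/4)))**3 = (2*0/(-5 + sqrt(2)*sqrt((1/2)*(1/4))))**3 = (2*0/(-5 + sqrt(2)*sqrt(1/8)))**3 = (2*0/(-5 + sqrt(2)*(sqrt(2)/4)))**3 = (2*0/(-5 + 1/2))**3 = (2*0/(-9/2))**3 = (2*0*(-2/9))**3 = 0**3 = 0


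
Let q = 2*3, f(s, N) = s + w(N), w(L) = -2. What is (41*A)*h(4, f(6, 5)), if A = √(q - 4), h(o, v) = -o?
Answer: -164*√2 ≈ -231.93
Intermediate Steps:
f(s, N) = -2 + s (f(s, N) = s - 2 = -2 + s)
q = 6
A = √2 (A = √(6 - 4) = √2 ≈ 1.4142)
(41*A)*h(4, f(6, 5)) = (41*√2)*(-1*4) = (41*√2)*(-4) = -164*√2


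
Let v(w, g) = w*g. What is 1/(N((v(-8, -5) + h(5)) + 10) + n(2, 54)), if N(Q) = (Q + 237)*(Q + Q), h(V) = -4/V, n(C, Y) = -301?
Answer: 25/696527 ≈ 3.5892e-5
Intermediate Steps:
v(w, g) = g*w
N(Q) = 2*Q*(237 + Q) (N(Q) = (237 + Q)*(2*Q) = 2*Q*(237 + Q))
1/(N((v(-8, -5) + h(5)) + 10) + n(2, 54)) = 1/(2*((-5*(-8) - 4/5) + 10)*(237 + ((-5*(-8) - 4/5) + 10)) - 301) = 1/(2*((40 - 4*⅕) + 10)*(237 + ((40 - 4*⅕) + 10)) - 301) = 1/(2*((40 - ⅘) + 10)*(237 + ((40 - ⅘) + 10)) - 301) = 1/(2*(196/5 + 10)*(237 + (196/5 + 10)) - 301) = 1/(2*(246/5)*(237 + 246/5) - 301) = 1/(2*(246/5)*(1431/5) - 301) = 1/(704052/25 - 301) = 1/(696527/25) = 25/696527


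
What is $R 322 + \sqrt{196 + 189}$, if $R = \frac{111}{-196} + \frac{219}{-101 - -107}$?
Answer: $\frac{161989}{14} + \sqrt{385} \approx 11590.0$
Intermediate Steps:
$R = \frac{7043}{196}$ ($R = 111 \left(- \frac{1}{196}\right) + \frac{219}{-101 + 107} = - \frac{111}{196} + \frac{219}{6} = - \frac{111}{196} + 219 \cdot \frac{1}{6} = - \frac{111}{196} + \frac{73}{2} = \frac{7043}{196} \approx 35.934$)
$R 322 + \sqrt{196 + 189} = \frac{7043}{196} \cdot 322 + \sqrt{196 + 189} = \frac{161989}{14} + \sqrt{385}$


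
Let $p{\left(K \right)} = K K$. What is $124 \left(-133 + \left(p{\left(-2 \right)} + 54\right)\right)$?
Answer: $-9300$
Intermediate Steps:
$p{\left(K \right)} = K^{2}$
$124 \left(-133 + \left(p{\left(-2 \right)} + 54\right)\right) = 124 \left(-133 + \left(\left(-2\right)^{2} + 54\right)\right) = 124 \left(-133 + \left(4 + 54\right)\right) = 124 \left(-133 + 58\right) = 124 \left(-75\right) = -9300$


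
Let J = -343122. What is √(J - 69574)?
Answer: 2*I*√103174 ≈ 642.41*I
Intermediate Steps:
√(J - 69574) = √(-343122 - 69574) = √(-412696) = 2*I*√103174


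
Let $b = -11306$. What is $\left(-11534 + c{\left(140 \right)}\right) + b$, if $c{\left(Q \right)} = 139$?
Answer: $-22701$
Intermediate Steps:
$\left(-11534 + c{\left(140 \right)}\right) + b = \left(-11534 + 139\right) - 11306 = -11395 - 11306 = -22701$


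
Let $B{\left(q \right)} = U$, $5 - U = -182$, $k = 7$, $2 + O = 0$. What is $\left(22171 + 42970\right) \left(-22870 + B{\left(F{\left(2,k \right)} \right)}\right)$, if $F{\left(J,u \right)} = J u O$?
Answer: $-1477593303$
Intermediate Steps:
$O = -2$ ($O = -2 + 0 = -2$)
$F{\left(J,u \right)} = - 2 J u$ ($F{\left(J,u \right)} = J u \left(-2\right) = - 2 J u$)
$U = 187$ ($U = 5 - -182 = 5 + 182 = 187$)
$B{\left(q \right)} = 187$
$\left(22171 + 42970\right) \left(-22870 + B{\left(F{\left(2,k \right)} \right)}\right) = \left(22171 + 42970\right) \left(-22870 + 187\right) = 65141 \left(-22683\right) = -1477593303$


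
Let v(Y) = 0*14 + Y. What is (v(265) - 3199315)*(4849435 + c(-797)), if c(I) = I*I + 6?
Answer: -17545669582500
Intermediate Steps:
c(I) = 6 + I² (c(I) = I² + 6 = 6 + I²)
v(Y) = Y (v(Y) = 0 + Y = Y)
(v(265) - 3199315)*(4849435 + c(-797)) = (265 - 3199315)*(4849435 + (6 + (-797)²)) = -3199050*(4849435 + (6 + 635209)) = -3199050*(4849435 + 635215) = -3199050*5484650 = -17545669582500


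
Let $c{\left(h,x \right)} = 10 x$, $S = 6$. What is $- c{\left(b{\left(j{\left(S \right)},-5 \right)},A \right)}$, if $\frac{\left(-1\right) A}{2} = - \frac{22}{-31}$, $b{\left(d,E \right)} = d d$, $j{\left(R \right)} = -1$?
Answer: $\frac{440}{31} \approx 14.194$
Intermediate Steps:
$b{\left(d,E \right)} = d^{2}$
$A = - \frac{44}{31}$ ($A = - 2 \left(- \frac{22}{-31}\right) = - 2 \left(\left(-22\right) \left(- \frac{1}{31}\right)\right) = \left(-2\right) \frac{22}{31} = - \frac{44}{31} \approx -1.4194$)
$- c{\left(b{\left(j{\left(S \right)},-5 \right)},A \right)} = - \frac{10 \left(-44\right)}{31} = \left(-1\right) \left(- \frac{440}{31}\right) = \frac{440}{31}$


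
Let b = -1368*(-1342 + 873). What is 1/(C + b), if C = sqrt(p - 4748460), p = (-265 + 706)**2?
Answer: 213864/137214949481 - I*sqrt(4553979)/411644848443 ≈ 1.5586e-6 - 5.1841e-9*I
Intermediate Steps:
p = 194481 (p = 441**2 = 194481)
C = I*sqrt(4553979) (C = sqrt(194481 - 4748460) = sqrt(-4553979) = I*sqrt(4553979) ≈ 2134.0*I)
b = 641592 (b = -1368*(-469) = 641592)
1/(C + b) = 1/(I*sqrt(4553979) + 641592) = 1/(641592 + I*sqrt(4553979))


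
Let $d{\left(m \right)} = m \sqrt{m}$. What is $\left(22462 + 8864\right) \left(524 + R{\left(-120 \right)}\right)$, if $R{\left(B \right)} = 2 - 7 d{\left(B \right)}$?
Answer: $16477476 + 52627680 i \sqrt{30} \approx 1.6477 \cdot 10^{7} + 2.8825 \cdot 10^{8} i$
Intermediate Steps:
$d{\left(m \right)} = m^{\frac{3}{2}}$
$R{\left(B \right)} = 2 - 7 B^{\frac{3}{2}}$
$\left(22462 + 8864\right) \left(524 + R{\left(-120 \right)}\right) = \left(22462 + 8864\right) \left(524 + \left(2 - 7 \left(-120\right)^{\frac{3}{2}}\right)\right) = 31326 \left(524 + \left(2 - 7 \left(- 240 i \sqrt{30}\right)\right)\right) = 31326 \left(524 + \left(2 + 1680 i \sqrt{30}\right)\right) = 31326 \left(526 + 1680 i \sqrt{30}\right) = 16477476 + 52627680 i \sqrt{30}$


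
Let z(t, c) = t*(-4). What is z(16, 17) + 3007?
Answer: 2943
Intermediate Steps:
z(t, c) = -4*t
z(16, 17) + 3007 = -4*16 + 3007 = -64 + 3007 = 2943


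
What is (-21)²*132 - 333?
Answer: 57879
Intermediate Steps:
(-21)²*132 - 333 = 441*132 - 333 = 58212 - 333 = 57879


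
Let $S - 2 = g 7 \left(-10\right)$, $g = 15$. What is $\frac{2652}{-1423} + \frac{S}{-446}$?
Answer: $\frac{154256}{317329} \approx 0.48611$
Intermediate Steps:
$S = -1048$ ($S = 2 + 15 \cdot 7 \left(-10\right) = 2 + 105 \left(-10\right) = 2 - 1050 = -1048$)
$\frac{2652}{-1423} + \frac{S}{-446} = \frac{2652}{-1423} - \frac{1048}{-446} = 2652 \left(- \frac{1}{1423}\right) - - \frac{524}{223} = - \frac{2652}{1423} + \frac{524}{223} = \frac{154256}{317329}$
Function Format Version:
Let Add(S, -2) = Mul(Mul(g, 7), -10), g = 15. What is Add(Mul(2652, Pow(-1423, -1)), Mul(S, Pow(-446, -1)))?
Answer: Rational(154256, 317329) ≈ 0.48611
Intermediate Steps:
S = -1048 (S = Add(2, Mul(Mul(15, 7), -10)) = Add(2, Mul(105, -10)) = Add(2, -1050) = -1048)
Add(Mul(2652, Pow(-1423, -1)), Mul(S, Pow(-446, -1))) = Add(Mul(2652, Pow(-1423, -1)), Mul(-1048, Pow(-446, -1))) = Add(Mul(2652, Rational(-1, 1423)), Mul(-1048, Rational(-1, 446))) = Add(Rational(-2652, 1423), Rational(524, 223)) = Rational(154256, 317329)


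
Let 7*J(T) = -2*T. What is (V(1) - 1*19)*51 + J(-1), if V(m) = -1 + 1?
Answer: -6781/7 ≈ -968.71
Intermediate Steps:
J(T) = -2*T/7 (J(T) = (-2*T)/7 = -2*T/7)
V(m) = 0
(V(1) - 1*19)*51 + J(-1) = (0 - 1*19)*51 - 2/7*(-1) = (0 - 19)*51 + 2/7 = -19*51 + 2/7 = -969 + 2/7 = -6781/7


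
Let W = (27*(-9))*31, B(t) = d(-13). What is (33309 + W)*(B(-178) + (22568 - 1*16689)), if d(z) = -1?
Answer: 151511328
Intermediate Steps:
B(t) = -1
W = -7533 (W = -243*31 = -7533)
(33309 + W)*(B(-178) + (22568 - 1*16689)) = (33309 - 7533)*(-1 + (22568 - 1*16689)) = 25776*(-1 + (22568 - 16689)) = 25776*(-1 + 5879) = 25776*5878 = 151511328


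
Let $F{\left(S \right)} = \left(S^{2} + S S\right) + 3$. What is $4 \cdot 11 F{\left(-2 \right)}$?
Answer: $484$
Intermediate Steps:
$F{\left(S \right)} = 3 + 2 S^{2}$ ($F{\left(S \right)} = \left(S^{2} + S^{2}\right) + 3 = 2 S^{2} + 3 = 3 + 2 S^{2}$)
$4 \cdot 11 F{\left(-2 \right)} = 4 \cdot 11 \left(3 + 2 \left(-2\right)^{2}\right) = 44 \left(3 + 2 \cdot 4\right) = 44 \left(3 + 8\right) = 44 \cdot 11 = 484$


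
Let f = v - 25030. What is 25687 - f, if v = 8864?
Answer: 41853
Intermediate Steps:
f = -16166 (f = 8864 - 25030 = -16166)
25687 - f = 25687 - 1*(-16166) = 25687 + 16166 = 41853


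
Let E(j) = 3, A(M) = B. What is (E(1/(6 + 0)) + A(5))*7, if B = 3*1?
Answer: 42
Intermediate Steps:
B = 3
A(M) = 3
(E(1/(6 + 0)) + A(5))*7 = (3 + 3)*7 = 6*7 = 42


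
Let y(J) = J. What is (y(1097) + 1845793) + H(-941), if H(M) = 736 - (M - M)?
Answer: 1847626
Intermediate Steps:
H(M) = 736 (H(M) = 736 - 1*0 = 736 + 0 = 736)
(y(1097) + 1845793) + H(-941) = (1097 + 1845793) + 736 = 1846890 + 736 = 1847626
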